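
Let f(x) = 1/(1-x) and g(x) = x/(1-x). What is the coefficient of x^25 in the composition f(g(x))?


First simplify the composition: f(g(x)) = 1/(1 - x/(1-x)) = (1-x)/((1-x) - x) = (1-x)/(1-2x).
Now extract the coefficient. Write (1-x)/(1-2x) = 1/(1-2x) - x/(1-2x).
The coefficient of x^n in 1/(1-2x) is 2^n, and in x/(1-2x) is 2^(n-1) (for n >= 1).
So the coefficient of x^25 is 2^25 - 2^24 = 33554432 - 16777216 = 16777216.

16777216


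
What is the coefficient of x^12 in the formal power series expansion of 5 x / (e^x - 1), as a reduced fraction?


The exponential generating function for Bernoulli numbers is
x / (e^x - 1) = sum_{k>=0} B_k x^k / k!.
So the coefficient of x^12 in 5 x / (e^x - 1) is 5 B_12 / 12!.
Computing: B_12 = -691/2730, 12! = 479001600, giving
5 * -691/2730 / 479001600 = -691/261534873600.

-691/261534873600


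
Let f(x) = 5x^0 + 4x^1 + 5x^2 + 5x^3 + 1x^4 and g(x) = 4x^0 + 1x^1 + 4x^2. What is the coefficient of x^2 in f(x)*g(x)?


Cauchy product at x^2:
5*4 + 4*1 + 5*4
= 44

44


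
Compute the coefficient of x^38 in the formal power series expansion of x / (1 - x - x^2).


Let f(x) = sum_{k>=0} a_k x^k. Multiplying f(x) * (1 - x - x^2) = x and matching coefficients gives a_0 = 0, a_1 = 1, and a_k = a_{k-1} + a_{k-2} for k >= 2. These are the Fibonacci numbers F_k.
Iterating from F_0 = 0, F_1 = 1:
F_0=0, F_1=1, F_2=1, F_3=2, F_4=3, F_5=5, F_6=8, F_7=13, F_8=21, F_9=34, ...
F_38 = 39088169.

39088169


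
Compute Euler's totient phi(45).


phi(n) counts integers in [1, n] coprime to n. Using the multiplicative formula phi(n) = n * prod_{p | n} (1 - 1/p):
45 = 3^2 * 5, so
phi(45) = 45 * (1 - 1/3) * (1 - 1/5) = 24.

24


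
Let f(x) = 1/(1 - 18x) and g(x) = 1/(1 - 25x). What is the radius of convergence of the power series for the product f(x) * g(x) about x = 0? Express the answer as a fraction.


The radius of 1/(1 - 18x) is 1/18 (nearest singularity at x = 1/18), and the radius of 1/(1 - 25x) is 1/25.
The product f(x)*g(x) = 1/((1 - 18x)(1 - 25x)) has singularities at both 1/18 and 1/25, so its radius of convergence is the distance to the nearest one:
min(1/18, 1/25) = 1/25.

1/25


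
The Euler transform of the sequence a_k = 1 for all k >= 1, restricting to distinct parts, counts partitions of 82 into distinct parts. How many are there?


Partitions of 82 into distinct parts can be computed via generating function.
Product (1+x)(1+x^2)(1+x^3)...
The coefficient of x^82 = 92864

92864


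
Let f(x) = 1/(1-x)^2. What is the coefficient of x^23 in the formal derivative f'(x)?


Differentiate: d/dx [ 1/(1-x)^r ] = r / (1-x)^(r+1).
Here r = 2, so f'(x) = 2 / (1-x)^3.
The expansion of 1/(1-x)^(r+1) has coefficient of x^n equal to C(n+r, r).
So the coefficient of x^23 in f'(x) is
2 * C(25, 2) = 2 * 300 = 600

600


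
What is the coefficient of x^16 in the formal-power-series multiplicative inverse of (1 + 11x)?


The inverse is 1/(1 + 11x). Apply the geometric identity 1/(1 - y) = sum_{k>=0} y^k with y = -11x:
1/(1 + 11x) = sum_{k>=0} (-11)^k x^k.
So the coefficient of x^16 is (-11)^16 = 45949729863572161.

45949729863572161


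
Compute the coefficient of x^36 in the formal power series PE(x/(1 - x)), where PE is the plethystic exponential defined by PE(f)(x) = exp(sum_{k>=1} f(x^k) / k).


For f(x) = x/(1 - x) we have
sum_{k>=1} f(x^k) / k = sum_{k>=1} (1/k) * x^k / (1 - x^k) = sum_{k, m >= 1} x^(k m) / k,
which after exponentiating simplifies to
PE(x/(1 - x)) = prod_{k>=1} 1 / (1 - x^k).
This is the generating function for the partition function p(n), so the coefficient of x^36 is p(36).
Computing p(36) by dynamic programming over parts 1, 2, ..., 36: p(36) = 17977.

17977


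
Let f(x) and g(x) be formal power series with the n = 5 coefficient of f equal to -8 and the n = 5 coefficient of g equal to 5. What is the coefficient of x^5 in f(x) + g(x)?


Addition of formal power series is termwise.
The coefficient of x^5 in f + g = -8 + 5
= -3

-3


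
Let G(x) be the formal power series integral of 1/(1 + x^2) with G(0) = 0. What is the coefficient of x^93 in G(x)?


1/(1 + x^2) = sum_{j>=0} (-1)^j x^(2j). Integrating termwise with G(0) = 0:
G(x) = sum_{j>=0} (-1)^j x^(2j+1) / (2j+1) = arctan(x).
Only odd powers are nonzero. For x^93 write 93 = 2*46 + 1, giving
(-1)^46 / 93 = 1/93 = 1/93.

1/93


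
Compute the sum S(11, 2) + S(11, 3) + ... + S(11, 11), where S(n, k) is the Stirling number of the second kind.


By definition, S(n, k) counts partitions of an n-set into exactly k nonempty blocks.
Computing row n = 11 for k = 2..11:
S(11, k): 1023, 28501, 145750, 246730, 179487, 63987, 11880, 1155, 55, 1
Sum = 678569.

678569


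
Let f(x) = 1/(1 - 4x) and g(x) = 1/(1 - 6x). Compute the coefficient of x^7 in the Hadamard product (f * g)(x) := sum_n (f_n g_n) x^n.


f has coefficients f_k = 4^k and g has coefficients g_k = 6^k, so the Hadamard product has coefficient (f*g)_k = 4^k * 6^k = 24^k.
For k = 7: 24^7 = 4586471424.

4586471424


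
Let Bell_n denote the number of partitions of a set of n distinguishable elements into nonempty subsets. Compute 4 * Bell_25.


Bell_25 can be computed from the Bell triangle or from Dobinski's identity Bell_n = (1/e) * sum_{k>=0} k^n / k!.
Computing Bell_25 = 4638590332229999353.
Then 4 * 4638590332229999353 = 18554361328919997412.

18554361328919997412


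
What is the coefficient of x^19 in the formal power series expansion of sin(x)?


The Maclaurin series is sin(t) = sum_{k>=0} (-1)^k t^(2k+1) / (2k+1)!, so substituting t = x, only odd powers of x are nonzero, with coefficient of x^(2k+1) equal to (-1)^k / (2k+1)!.
Write 19 = 2*9 + 1, giving the coefficient (-1)^9 / 19! = -1/121645100408832000 = -1/121645100408832000.

-1/121645100408832000


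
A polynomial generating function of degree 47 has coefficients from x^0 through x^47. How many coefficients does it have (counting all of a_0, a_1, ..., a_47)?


A polynomial of degree 47 takes the form a_0 + a_1 x + ... + a_47 x^47.
The number of coefficients is 47 + 1 = 48.

48


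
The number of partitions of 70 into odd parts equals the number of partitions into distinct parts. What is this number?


Computing partitions of 70 into odd parts (1, 3, 5, ...):
Using the generating function prod_{k>=0} 1/(1-x^(2k+1)),
the count is 29927

29927


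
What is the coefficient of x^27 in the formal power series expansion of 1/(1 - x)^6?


The negative binomial / multiset identity is
1/(1 - x)^r = sum_{k>=0} C(k + r - 1, r - 1) x^k.
Here r = 6 and k = 27, so the coefficient is
C(27 + 5, 5) = C(32, 5)
= 201376

201376


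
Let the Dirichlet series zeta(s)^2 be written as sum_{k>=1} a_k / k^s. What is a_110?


The Dirichlet convolution of the constant function 1 with itself gives (1 * 1)(k) = sum_{d | k} 1 = d(k), the number of positive divisors of k.
Since zeta(s) = sum_{k>=1} 1/k^s, we have zeta(s)^2 = sum_{k>=1} d(k)/k^s, so a_k = d(k).
For k = 110: the divisors are 1, 2, 5, 10, 11, 22, 55, 110.
Count = 8.

8


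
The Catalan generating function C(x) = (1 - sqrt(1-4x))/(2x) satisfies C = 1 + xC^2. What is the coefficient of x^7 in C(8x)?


Substituting x -> 8x scales the n-th coefficient by 8^n, so [x^7] C(8x) = 8^7 * C_7.
C_7 = C(2*7, 7)/(8) = 3432/8 = 429.
So 8^7 * 429 = 2097152 * 429 = 899678208.

899678208


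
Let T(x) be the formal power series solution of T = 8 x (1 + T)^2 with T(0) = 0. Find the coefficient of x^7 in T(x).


Apply the Lagrange inversion formula: if T = 8 x * phi(T) with phi(t) = (1 + t)^2, then [x^n] T = 8^n * (1/n) [t^(n-1)] phi(t)^n = 8^n * (1/n) [t^(n-1)] (1 + t)^(2n) = 8^n * (1/n) C(2n, n-1).
Using the identity C(2n, n-1) = C(2n, n) * n / (n+1), the unscaled factor equals C(2n, n) / (n+1) = C_n, the n-th Catalan number.
For n = 7: C_7 = C(14, 7) / 8 = 3432/8 = 429.
With the 8^7 = 2097152 factor, the coefficient is 2097152 * 429 = 899678208.

899678208


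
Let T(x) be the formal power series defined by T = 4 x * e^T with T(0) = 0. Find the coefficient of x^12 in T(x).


Apply the Lagrange inversion formula: if T = 4 x * phi(T) with phi(t) = e^t, then
[x^n] T = 4^n * (1/n) [t^(n-1)] phi(t)^n = 4^n * (1/n) [t^(n-1)] e^(n t) = 4^n * (1/n) * n^(n-1) / (n-1)! = 4^n * n^(n-1) / n!.
When c = 1 this is the Cayley count of rooted labeled trees on n vertices, divided by n!.
For n = 12: 4^12 * 12^11 / 12! = 16777216 * 743008370688/479001600 = 50096498540544/1925.

50096498540544/1925


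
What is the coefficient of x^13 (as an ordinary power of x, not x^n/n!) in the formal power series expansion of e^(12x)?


The exponential series is e^y = sum_{k>=0} y^k / k!. Substituting y = 12x gives
e^(12x) = sum_{k>=0} 12^k x^k / k!.
So the coefficient of x^n is a^n/n! with a = 12, n = 13:
12^13 / 13! = 106993205379072/6227020800 = 429981696/25025

429981696/25025


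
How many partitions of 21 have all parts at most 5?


Using the generating function (1-x)^(-1)(1-x^2)^(-1)...(1-x^5)^(-1),
the coefficient of x^21 counts these restricted partitions.
Result = 221

221


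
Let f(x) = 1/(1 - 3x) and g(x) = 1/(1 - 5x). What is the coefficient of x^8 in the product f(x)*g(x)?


The coefficient of x^n in f*g is the Cauchy product: sum_{k=0}^{n} a^k * b^(n-k).
With a=3, b=5, n=8:
sum_{k=0}^{8} 3^k * 5^(8-k)
= 966721

966721


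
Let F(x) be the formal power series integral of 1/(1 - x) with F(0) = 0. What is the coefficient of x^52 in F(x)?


1/(1 - x) = sum_{k>=0} x^k. Integrating termwise and using F(0) = 0 gives
F(x) = sum_{k>=0} x^(k+1) / (k+1) = sum_{m>=1} x^m / m = -ln(1 - x).
So the coefficient of x^52 is 1/52 = 1/52.

1/52


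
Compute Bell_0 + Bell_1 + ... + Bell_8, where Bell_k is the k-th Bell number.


Recall Bell_k counts set partitions of a k-set (with Bell_0 = 1 by convention).
Bell_0 through Bell_8: 1, 1, 2, 5, 15, 52, 203, 877, 4140
Sum = 1 + 1 + 2 + 5 + 15 + 52 + 203 + 877 + 4140 = 5296.

5296


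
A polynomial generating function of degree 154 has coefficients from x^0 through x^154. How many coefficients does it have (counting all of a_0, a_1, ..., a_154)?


A polynomial of degree 154 takes the form a_0 + a_1 x + ... + a_154 x^154.
The number of coefficients is 154 + 1 = 155.

155


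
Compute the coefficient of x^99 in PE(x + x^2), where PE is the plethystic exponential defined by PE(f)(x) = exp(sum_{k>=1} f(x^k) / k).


With f(x) = x + x^2, the exponent is sum_{k>=1} (x^k + x^(2k)) / k = -ln(1 - x) - ln(1 - x^2). Exponentiating:
PE(x + x^2) = 1 / ((1 - x)(1 - x^2)).
This is the generating function for partitions of n into parts of size 1 or 2. The number of 2's can be any j in 0..49, and the rest are 1's, so
[x^99] = floor(99/2) + 1 = 50.

50


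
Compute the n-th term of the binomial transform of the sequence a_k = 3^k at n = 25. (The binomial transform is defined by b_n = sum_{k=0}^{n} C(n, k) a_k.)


With a_k = 3^k, b_n = sum_{k=0}^{n} C(n, k) 3^k = (1 + 3)^n by the binomial theorem.
For n = 25: (1 + 3)^25 = 4^25 = 1125899906842624.

1125899906842624


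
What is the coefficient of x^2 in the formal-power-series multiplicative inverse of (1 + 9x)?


The inverse is 1/(1 + 9x). Apply the geometric identity 1/(1 - y) = sum_{k>=0} y^k with y = -9x:
1/(1 + 9x) = sum_{k>=0} (-9)^k x^k.
So the coefficient of x^2 is (-9)^2 = 81.

81


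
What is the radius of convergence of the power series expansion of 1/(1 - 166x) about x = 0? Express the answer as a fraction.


Expanding 1/(1 - 166x) = sum_{k>=0} 166^k x^k, the series converges when |166x| < 1, i.e., |x| < 1/166.
So the radius of convergence is 1/166 = 1/166.

1/166


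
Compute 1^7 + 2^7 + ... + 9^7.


This power sum has a closed form given by Faulhaber's formula
sum_{k=1}^{m} k^p = (1 / (p + 1)) * sum_{j=0}^{p} C(p + 1, j) B_j m^(p + 1 - j),
but for small m direct computation is fastest:
1 + 128 + 2187 + 16384 + 78125 + 279936 + 823543 + 2097152 + 4782969 = 8080425.

8080425


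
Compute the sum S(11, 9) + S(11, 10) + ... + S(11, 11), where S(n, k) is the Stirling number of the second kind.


By definition, S(n, k) counts partitions of an n-set into exactly k nonempty blocks.
Computing row n = 11 for k = 9..11:
S(11, k): 1155, 55, 1
Sum = 1211.

1211


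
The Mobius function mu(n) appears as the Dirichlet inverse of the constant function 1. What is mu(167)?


167 = 167 (all distinct primes).
mu(167) = (-1)^1 = -1

-1


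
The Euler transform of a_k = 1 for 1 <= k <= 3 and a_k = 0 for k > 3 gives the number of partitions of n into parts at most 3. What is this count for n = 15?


Partitions of 15 into parts at most 3:
Using generating function (1-x)^(-1)(1-x^2)^(-1)(1-x^3)^(-1),
the coefficient of x^15 = 27

27


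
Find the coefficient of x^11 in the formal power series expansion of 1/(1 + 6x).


Write 1/(1 + c x) = 1/(1 - (-c) x) and apply the geometric-series identity
1/(1 - y) = sum_{k>=0} y^k to get 1/(1 + c x) = sum_{k>=0} (-c)^k x^k.
So the coefficient of x^k is (-c)^k = (-1)^k * c^k.
Here c = 6 and k = 11:
(-6)^11 = -1 * 362797056 = -362797056

-362797056


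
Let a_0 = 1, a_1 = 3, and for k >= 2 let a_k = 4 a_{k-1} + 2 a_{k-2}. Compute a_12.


Iterating the recurrence forward:
a_0 = 1
a_1 = 3
a_2 = 4*3 + 2*1 = 14
a_3 = 4*14 + 2*3 = 62
a_4 = 4*62 + 2*14 = 276
a_5 = 4*276 + 2*62 = 1228
a_6 = 4*1228 + 2*276 = 5464
a_7 = 4*5464 + 2*1228 = 24312
a_8 = 4*24312 + 2*5464 = 108176
a_9 = 4*108176 + 2*24312 = 481328
a_10 = 4*481328 + 2*108176 = 2141664
a_11 = 4*2141664 + 2*481328 = 9529312
a_12 = 4*9529312 + 2*2141664 = 42400576
So a_12 = 42400576.

42400576


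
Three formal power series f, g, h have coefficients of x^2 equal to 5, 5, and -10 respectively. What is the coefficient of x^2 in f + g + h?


Series addition is componentwise:
5 + 5 + -10
= 0

0


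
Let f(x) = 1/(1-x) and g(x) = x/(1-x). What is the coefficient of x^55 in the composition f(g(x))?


First simplify the composition: f(g(x)) = 1/(1 - x/(1-x)) = (1-x)/((1-x) - x) = (1-x)/(1-2x).
Now extract the coefficient. Write (1-x)/(1-2x) = 1/(1-2x) - x/(1-2x).
The coefficient of x^n in 1/(1-2x) is 2^n, and in x/(1-2x) is 2^(n-1) (for n >= 1).
So the coefficient of x^55 is 2^55 - 2^54 = 36028797018963968 - 18014398509481984 = 18014398509481984.

18014398509481984


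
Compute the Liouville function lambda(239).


The Liouville function is lambda(k) = (-1)^Omega(k), where Omega(k) counts the prime factors of k with multiplicity.
Factoring: 239 = 239, so Omega(239) = 1.
lambda(239) = (-1)^1 = -1.

-1


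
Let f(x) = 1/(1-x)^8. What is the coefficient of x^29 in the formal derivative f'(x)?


Differentiate: d/dx [ 1/(1-x)^r ] = r / (1-x)^(r+1).
Here r = 8, so f'(x) = 8 / (1-x)^9.
The expansion of 1/(1-x)^(r+1) has coefficient of x^n equal to C(n+r, r).
So the coefficient of x^29 in f'(x) is
8 * C(37, 8) = 8 * 38608020 = 308864160

308864160


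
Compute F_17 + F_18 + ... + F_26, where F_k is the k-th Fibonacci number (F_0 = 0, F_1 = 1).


Use the identity sum_{k=0}^{N} F_k = F_{N+2} - 1 (which follows from F_{k+2} - F_{k+1} = F_k). Then
sum_{k=17}^{26} F_k = (F_{28} - 1) - (F_{18} - 1) = F_{28} - F_{18}.
Computing: F_{28} = 317811, F_{18} = 2584, so
Sum = 317811 - 2584 = 315227.

315227


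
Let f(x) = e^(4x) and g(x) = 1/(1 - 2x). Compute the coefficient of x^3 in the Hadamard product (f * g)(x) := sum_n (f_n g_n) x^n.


Expanding: f_k = 4^k/k! (from e^(4x)) and g_k = 2^k (from 1/(1 - 2x)). So the Hadamard coefficient (f * g)_k = 4^k 2^k / k! = (8)^k / k!.
For k = 3: 8^3/3! = 512/6 = 256/3.

256/3


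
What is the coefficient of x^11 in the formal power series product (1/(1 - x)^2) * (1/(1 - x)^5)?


Combine the factors: (1/(1 - x)^2) * (1/(1 - x)^5) = 1/(1 - x)^7.
Then use 1/(1 - x)^r = sum_{k>=0} C(k + r - 1, r - 1) x^k with r = 7 and k = 11:
C(17, 6) = 12376.

12376


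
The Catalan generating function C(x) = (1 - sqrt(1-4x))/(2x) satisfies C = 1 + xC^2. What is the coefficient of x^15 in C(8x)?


Substituting x -> 8x scales the n-th coefficient by 8^n, so [x^15] C(8x) = 8^15 * C_15.
C_15 = C(2*15, 15)/(16) = 155117520/16 = 9694845.
So 8^15 * 9694845 = 35184372088832 * 9694845 = 341107033823552471040.

341107033823552471040


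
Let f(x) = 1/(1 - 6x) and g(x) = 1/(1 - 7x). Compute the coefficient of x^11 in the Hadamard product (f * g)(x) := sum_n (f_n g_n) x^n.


f has coefficients f_k = 6^k and g has coefficients g_k = 7^k, so the Hadamard product has coefficient (f*g)_k = 6^k * 7^k = 42^k.
For k = 11: 42^11 = 717368321110468608.

717368321110468608


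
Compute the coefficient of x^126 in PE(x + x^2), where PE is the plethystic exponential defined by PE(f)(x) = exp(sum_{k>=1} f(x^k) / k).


With f(x) = x + x^2, the exponent is sum_{k>=1} (x^k + x^(2k)) / k = -ln(1 - x) - ln(1 - x^2). Exponentiating:
PE(x + x^2) = 1 / ((1 - x)(1 - x^2)).
This is the generating function for partitions of n into parts of size 1 or 2. The number of 2's can be any j in 0..63, and the rest are 1's, so
[x^126] = floor(126/2) + 1 = 64.

64


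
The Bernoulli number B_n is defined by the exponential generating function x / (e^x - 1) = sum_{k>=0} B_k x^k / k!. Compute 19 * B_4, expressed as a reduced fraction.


Bernoulli numbers can also be computed recursively via B_0 = 1 and sum_{j=0}^{m} C(m+1, j) B_j = 0 for m >= 1. Odd-index Bernoulli numbers vanish for k >= 3.
Computing B_4 = -1/30, so 19 * B_4 = 19 * -1/30 = -19/30.

-19/30


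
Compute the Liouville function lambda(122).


The Liouville function is lambda(k) = (-1)^Omega(k), where Omega(k) counts the prime factors of k with multiplicity.
Factoring: 122 = 2 * 61, so Omega(122) = 2.
lambda(122) = (-1)^2 = 1.

1


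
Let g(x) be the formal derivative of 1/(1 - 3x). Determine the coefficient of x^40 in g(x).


Differentiate termwise: d/dx sum_{k>=0} 3^k x^k = sum_{k>=1} k 3^k x^(k-1) = sum_{j>=0} (j+1) 3^(j+1) x^j.
Equivalently, d/dx [1/(1 - 3x)] = 3/(1 - 3x)^2.
For j = 40: 41 * 3^41 = 41 * 36472996377170786403 = 1495392851464002242523.

1495392851464002242523


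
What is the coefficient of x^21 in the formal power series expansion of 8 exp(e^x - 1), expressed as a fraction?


exp(e^x - 1) is the exponential generating function for the Bell numbers Bell_k: exp(e^x - 1) = sum_{k>=0} Bell_k x^k / k!.
So the coefficient of x^21 in 8 exp(e^x - 1) is 8 Bell_21 / 21!.
Computing: Bell_21 = 474869816156751 and 21! = 51090942171709440000, giving
8 * 474869816156751/51090942171709440000 = 158289938718917/2128789257154560000.

158289938718917/2128789257154560000


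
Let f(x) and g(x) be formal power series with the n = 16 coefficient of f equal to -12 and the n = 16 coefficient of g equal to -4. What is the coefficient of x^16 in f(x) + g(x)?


Addition of formal power series is termwise.
The coefficient of x^16 in f + g = -12 + -4
= -16

-16


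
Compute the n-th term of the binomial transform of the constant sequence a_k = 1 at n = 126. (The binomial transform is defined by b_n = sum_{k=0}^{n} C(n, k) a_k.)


With a_k = 1 for all k, b_n = sum_{k=0}^{n} C(n, k) = 2^n by the binomial theorem.
For n = 126: 2^126 = 85070591730234615865843651857942052864.

85070591730234615865843651857942052864


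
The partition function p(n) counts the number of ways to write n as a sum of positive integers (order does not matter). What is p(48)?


Using the generating function prod_{k>=1} 1/(1-x^k), we compute p(48).
By dynamic programming over parts 1 through 48:
p(48) = 147273

147273


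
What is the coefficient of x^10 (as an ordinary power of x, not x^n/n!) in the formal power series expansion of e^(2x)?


The exponential series is e^y = sum_{k>=0} y^k / k!. Substituting y = 2x gives
e^(2x) = sum_{k>=0} 2^k x^k / k!.
So the coefficient of x^n is a^n/n! with a = 2, n = 10:
2^10 / 10! = 1024/3628800 = 4/14175

4/14175


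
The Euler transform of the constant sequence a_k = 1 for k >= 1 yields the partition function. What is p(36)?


The Euler transform converts the sequence a_k = 1 into the number of integer partitions.
Using the recurrence or dynamic programming:
p(36) = 17977

17977


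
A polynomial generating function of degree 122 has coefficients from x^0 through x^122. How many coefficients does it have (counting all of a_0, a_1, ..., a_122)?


A polynomial of degree 122 takes the form a_0 + a_1 x + ... + a_122 x^122.
The number of coefficients is 122 + 1 = 123.

123


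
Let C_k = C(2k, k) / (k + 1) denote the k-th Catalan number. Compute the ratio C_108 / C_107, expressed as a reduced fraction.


Using C_k = (2k)! / (k! (k+1)!), the ratio C_{k+1}/C_k simplifies to
C_{k+1}/C_k = [(2k+2)! / ((k+1)! (k+2)!)] * [k! (k+1)! / (2k)!]
 = (2k+2)(2k+1) / ((k+1)(k+2)) = 2(2k+1) / (k+2).
For k = 107: 2(2*107 + 1) / (107 + 2) = 430/109 = 430/109.

430/109


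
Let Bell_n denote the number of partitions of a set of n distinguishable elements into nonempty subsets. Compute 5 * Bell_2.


Bell_2 can be computed from the Bell triangle or from Dobinski's identity Bell_n = (1/e) * sum_{k>=0} k^n / k!.
Computing Bell_2 = 2.
Then 5 * 2 = 10.

10


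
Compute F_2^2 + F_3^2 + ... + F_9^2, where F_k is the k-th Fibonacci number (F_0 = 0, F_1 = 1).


There is a standard identity sum_{k=0}^{N} F_k^2 = F_N * F_{N+1} (proved inductively from the telescoping relation F_k^2 = F_k F_{k+1} - F_{k-1} F_k). Then
sum_{k=2}^{9} F_k^2 = F_9 F_10 - F_1 F_2.
Computing: F_9 = 34, F_10 = 55, F_1 = 1, F_2 = 1.
Sum = 34 * 55 - 1 * 1 = 1869.

1869


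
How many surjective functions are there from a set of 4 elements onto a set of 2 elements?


By inclusion-exclusion on which target elements are missed, the number of surjections from an n-set onto a k-set is
surj(n, k) = sum_{j=0}^{k} (-1)^j C(k, j) (k - j)^n.
Equivalently surj(n, k) = k! * S(n, k), where S(n, k) is the Stirling number of the second kind.
For n = 4, k = 2:
S(4, 2) = 7, so
surj = 2! * 7 = 2 * 7 = 14.

14


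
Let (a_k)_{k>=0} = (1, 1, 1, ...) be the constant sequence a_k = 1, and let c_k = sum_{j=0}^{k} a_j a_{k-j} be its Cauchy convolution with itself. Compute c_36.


Since a_j = 1 for all j >= 0, the convolution sum becomes
c_k = sum_{j=0}^{k} 1 * 1 = 1 * (k + 1).
Equivalently, the generating function of (a_k) is 1/(1 - x) and its square is 1/(1 - x)^2 = sum_{k>=0} 1(k + 1) x^k.
For k = 36: 1 * 37 = 37.

37


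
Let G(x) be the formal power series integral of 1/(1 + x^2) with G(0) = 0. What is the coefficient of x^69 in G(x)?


1/(1 + x^2) = sum_{j>=0} (-1)^j x^(2j). Integrating termwise with G(0) = 0:
G(x) = sum_{j>=0} (-1)^j x^(2j+1) / (2j+1) = arctan(x).
Only odd powers are nonzero. For x^69 write 69 = 2*34 + 1, giving
(-1)^34 / 69 = 1/69 = 1/69.

1/69


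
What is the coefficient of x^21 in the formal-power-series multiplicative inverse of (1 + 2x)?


The inverse is 1/(1 + 2x). Apply the geometric identity 1/(1 - y) = sum_{k>=0} y^k with y = -2x:
1/(1 + 2x) = sum_{k>=0} (-2)^k x^k.
So the coefficient of x^21 is (-2)^21 = -2097152.

-2097152


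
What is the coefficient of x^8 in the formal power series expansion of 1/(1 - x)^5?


The expansion 1/(1 - x)^r = sum_{k>=0} C(k + r - 1, r - 1) x^k follows from the multiset / negative-binomial theorem (or from repeated differentiation of the geometric series).
For r = 5 and k = 8:
C(12, 4) = 479001600 / (24 * 40320) = 495.

495


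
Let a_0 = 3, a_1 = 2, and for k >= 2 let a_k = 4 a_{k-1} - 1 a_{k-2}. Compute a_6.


Iterating the recurrence forward:
a_0 = 3
a_1 = 2
a_2 = 4*2 - 1*3 = 5
a_3 = 4*5 - 1*2 = 18
a_4 = 4*18 - 1*5 = 67
a_5 = 4*67 - 1*18 = 250
a_6 = 4*250 - 1*67 = 933
So a_6 = 933.

933


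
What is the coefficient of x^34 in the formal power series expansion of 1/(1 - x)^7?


The negative binomial / multiset identity is
1/(1 - x)^r = sum_{k>=0} C(k + r - 1, r - 1) x^k.
Here r = 7 and k = 34, so the coefficient is
C(34 + 6, 6) = C(40, 6)
= 3838380

3838380


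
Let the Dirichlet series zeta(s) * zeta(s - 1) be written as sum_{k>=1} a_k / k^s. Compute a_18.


Convolution gives a_k = sum_{d | k} d * 1 = sum_{d | k} d = sigma(k), the sum of positive divisors of k.
For k = 18, the divisors are 1, 2, 3, 6, 9, 18, so
sigma(18) = 1 + 2 + 3 + 6 + 9 + 18 = 39.

39


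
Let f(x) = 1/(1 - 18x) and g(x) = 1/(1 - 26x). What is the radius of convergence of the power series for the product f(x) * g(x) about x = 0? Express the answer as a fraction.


The radius of 1/(1 - 18x) is 1/18 (nearest singularity at x = 1/18), and the radius of 1/(1 - 26x) is 1/26.
The product f(x)*g(x) = 1/((1 - 18x)(1 - 26x)) has singularities at both 1/18 and 1/26, so its radius of convergence is the distance to the nearest one:
min(1/18, 1/26) = 1/26.

1/26


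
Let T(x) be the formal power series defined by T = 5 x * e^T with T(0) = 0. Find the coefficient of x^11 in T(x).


Apply the Lagrange inversion formula: if T = 5 x * phi(T) with phi(t) = e^t, then
[x^n] T = 5^n * (1/n) [t^(n-1)] phi(t)^n = 5^n * (1/n) [t^(n-1)] e^(n t) = 5^n * (1/n) * n^(n-1) / (n-1)! = 5^n * n^(n-1) / n!.
When c = 1 this is the Cayley count of rooted labeled trees on n vertices, divided by n!.
For n = 11: 5^11 * 11^10 / 11! = 48828125 * 25937424601/39916800 = 4605366583984375/145152.

4605366583984375/145152


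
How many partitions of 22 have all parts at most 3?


Using the generating function (1-x)^(-1)(1-x^2)^(-1)(1-x^3)^(-1),
the coefficient of x^22 counts these restricted partitions.
Result = 52

52


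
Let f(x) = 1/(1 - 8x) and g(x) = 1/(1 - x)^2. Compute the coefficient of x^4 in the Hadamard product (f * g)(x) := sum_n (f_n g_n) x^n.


f has coefficients f_k = 8^k. For g = 1/(1 - x)^2 the coefficient is g_k = C(k + 1, 1) = k + 1. The Hadamard coefficient is (f * g)_k = 8^k * (k + 1).
For k = 4: 8^4 * 5 = 4096 * 5 = 20480.

20480


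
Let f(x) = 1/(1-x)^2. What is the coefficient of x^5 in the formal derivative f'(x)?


Differentiate: d/dx [ 1/(1-x)^r ] = r / (1-x)^(r+1).
Here r = 2, so f'(x) = 2 / (1-x)^3.
The expansion of 1/(1-x)^(r+1) has coefficient of x^n equal to C(n+r, r).
So the coefficient of x^5 in f'(x) is
2 * C(7, 2) = 2 * 21 = 42

42


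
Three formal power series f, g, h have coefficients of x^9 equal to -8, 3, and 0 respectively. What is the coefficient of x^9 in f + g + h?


Series addition is componentwise:
-8 + 3 + 0
= -5

-5


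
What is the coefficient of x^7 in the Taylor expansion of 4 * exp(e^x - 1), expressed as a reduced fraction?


exp(e^x - 1) = sum_{k>=0} Bell_k x^k / k!, where Bell_k is the k-th Bell number.
So the coefficient of x^7 is 4 * Bell_7 / 7!.
Computing: Bell_7 = 877 and 7! = 5040, giving
4 * 877/5040 = 877/1260.

877/1260


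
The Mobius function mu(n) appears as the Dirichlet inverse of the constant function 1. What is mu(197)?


197 = 197 (all distinct primes).
mu(197) = (-1)^1 = -1

-1


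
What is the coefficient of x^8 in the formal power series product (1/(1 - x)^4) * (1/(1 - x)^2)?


Combine the factors: (1/(1 - x)^4) * (1/(1 - x)^2) = 1/(1 - x)^6.
Then use 1/(1 - x)^r = sum_{k>=0} C(k + r - 1, r - 1) x^k with r = 6 and k = 8:
C(13, 5) = 1287.

1287


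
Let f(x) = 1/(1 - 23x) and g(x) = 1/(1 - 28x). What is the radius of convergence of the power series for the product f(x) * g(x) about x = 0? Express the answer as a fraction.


The radius of 1/(1 - 23x) is 1/23 (nearest singularity at x = 1/23), and the radius of 1/(1 - 28x) is 1/28.
The product f(x)*g(x) = 1/((1 - 23x)(1 - 28x)) has singularities at both 1/23 and 1/28, so its radius of convergence is the distance to the nearest one:
min(1/23, 1/28) = 1/28.

1/28


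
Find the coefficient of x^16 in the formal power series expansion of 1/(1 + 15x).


Write 1/(1 + c x) = 1/(1 - (-c) x) and apply the geometric-series identity
1/(1 - y) = sum_{k>=0} y^k to get 1/(1 + c x) = sum_{k>=0} (-c)^k x^k.
So the coefficient of x^k is (-c)^k = (-1)^k * c^k.
Here c = 15 and k = 16:
(-15)^16 = 1 * 6568408355712890625 = 6568408355712890625

6568408355712890625


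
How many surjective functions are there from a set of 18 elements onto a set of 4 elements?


By inclusion-exclusion on which target elements are missed, the number of surjections from an n-set onto a k-set is
surj(n, k) = sum_{j=0}^{k} (-1)^j C(k, j) (k - j)^n.
Equivalently surj(n, k) = k! * S(n, k), where S(n, k) is the Stirling number of the second kind.
For n = 18, k = 4:
S(18, 4) = 2798806985, so
surj = 4! * 2798806985 = 24 * 2798806985 = 67171367640.

67171367640


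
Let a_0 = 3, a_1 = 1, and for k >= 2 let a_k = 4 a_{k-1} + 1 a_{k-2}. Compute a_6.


Iterating the recurrence forward:
a_0 = 3
a_1 = 1
a_2 = 4*1 + 1*3 = 7
a_3 = 4*7 + 1*1 = 29
a_4 = 4*29 + 1*7 = 123
a_5 = 4*123 + 1*29 = 521
a_6 = 4*521 + 1*123 = 2207
So a_6 = 2207.

2207


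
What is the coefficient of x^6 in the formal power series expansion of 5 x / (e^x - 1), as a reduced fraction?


The exponential generating function for Bernoulli numbers is
x / (e^x - 1) = sum_{k>=0} B_k x^k / k!.
So the coefficient of x^6 in 5 x / (e^x - 1) is 5 B_6 / 6!.
Computing: B_6 = 1/42, 6! = 720, giving
5 * 1/42 / 720 = 1/6048.

1/6048


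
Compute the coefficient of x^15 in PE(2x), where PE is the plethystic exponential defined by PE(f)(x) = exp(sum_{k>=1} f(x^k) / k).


With f(x) = 2x, the exponent is sum_{k>=1} 2 x^k / k = 2 * (-ln(1 - x)). Exponentiating:
PE(2x) = exp(-2 ln(1 - x)) = 1/(1 - x)^2.
By the negative binomial expansion, [x^n] 1/(1 - x)^2 = C(n + 1, 1).
For n = 15: C(16, 1) = 16.

16


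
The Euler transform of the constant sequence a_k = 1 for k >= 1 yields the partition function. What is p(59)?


The Euler transform converts the sequence a_k = 1 into the number of integer partitions.
Using the recurrence or dynamic programming:
p(59) = 831820

831820


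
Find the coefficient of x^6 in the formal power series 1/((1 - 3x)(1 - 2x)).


By partial fractions or Cauchy convolution:
The coefficient equals sum_{k=0}^{6} 3^k * 2^(6-k).
= 2059

2059


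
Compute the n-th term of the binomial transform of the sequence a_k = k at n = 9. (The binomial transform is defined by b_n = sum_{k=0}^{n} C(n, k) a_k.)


With a_k = k, b_n = sum_{k=0}^{n} C(n, k) k. Using k * C(n, k) = n * C(n-1, k-1) gives b_n = n * sum_{k>=1} C(n-1, k-1) = n * 2^(n-1).
For n = 9: 9 * 2^8 = 9 * 256 = 2304.

2304


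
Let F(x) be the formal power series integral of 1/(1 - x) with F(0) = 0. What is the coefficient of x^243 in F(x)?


1/(1 - x) = sum_{k>=0} x^k. Integrating termwise and using F(0) = 0 gives
F(x) = sum_{k>=0} x^(k+1) / (k+1) = sum_{m>=1} x^m / m = -ln(1 - x).
So the coefficient of x^243 is 1/243 = 1/243.

1/243


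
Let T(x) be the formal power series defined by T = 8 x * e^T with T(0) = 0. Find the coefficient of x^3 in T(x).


Apply the Lagrange inversion formula: if T = 8 x * phi(T) with phi(t) = e^t, then
[x^n] T = 8^n * (1/n) [t^(n-1)] phi(t)^n = 8^n * (1/n) [t^(n-1)] e^(n t) = 8^n * (1/n) * n^(n-1) / (n-1)! = 8^n * n^(n-1) / n!.
When c = 1 this is the Cayley count of rooted labeled trees on n vertices, divided by n!.
For n = 3: 8^3 * 3^2 / 3! = 512 * 9/6 = 768.

768


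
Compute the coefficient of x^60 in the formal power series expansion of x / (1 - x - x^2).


Let f(x) = sum_{k>=0} a_k x^k. Multiplying f(x) * (1 - x - x^2) = x and matching coefficients gives a_0 = 0, a_1 = 1, and a_k = a_{k-1} + a_{k-2} for k >= 2. These are the Fibonacci numbers F_k.
Iterating from F_0 = 0, F_1 = 1:
F_0=0, F_1=1, F_2=1, F_3=2, F_4=3, F_5=5, F_6=8, F_7=13, F_8=21, F_9=34, ...
F_60 = 1548008755920.

1548008755920


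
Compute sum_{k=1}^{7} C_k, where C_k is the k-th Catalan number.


C_1 through C_7: 1, 2, 5, 14, 42, 132, 429
Sum = 1 + 2 + 5 + 14 + 42 + 132 + 429
= 625

625


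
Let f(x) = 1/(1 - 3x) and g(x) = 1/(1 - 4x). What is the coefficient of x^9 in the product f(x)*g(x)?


The coefficient of x^n in f*g is the Cauchy product: sum_{k=0}^{n} a^k * b^(n-k).
With a=3, b=4, n=9:
sum_{k=0}^{9} 3^k * 4^(9-k)
= 989527

989527


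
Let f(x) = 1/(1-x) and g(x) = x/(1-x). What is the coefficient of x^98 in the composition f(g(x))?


First simplify the composition: f(g(x)) = 1/(1 - x/(1-x)) = (1-x)/((1-x) - x) = (1-x)/(1-2x).
Now extract the coefficient. Write (1-x)/(1-2x) = 1/(1-2x) - x/(1-2x).
The coefficient of x^n in 1/(1-2x) is 2^n, and in x/(1-2x) is 2^(n-1) (for n >= 1).
So the coefficient of x^98 is 2^98 - 2^97 = 316912650057057350374175801344 - 158456325028528675187087900672 = 158456325028528675187087900672.

158456325028528675187087900672


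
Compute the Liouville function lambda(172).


The Liouville function is lambda(k) = (-1)^Omega(k), where Omega(k) counts the prime factors of k with multiplicity.
Factoring: 172 = 2 * 2 * 43, so Omega(172) = 3.
lambda(172) = (-1)^3 = -1.

-1


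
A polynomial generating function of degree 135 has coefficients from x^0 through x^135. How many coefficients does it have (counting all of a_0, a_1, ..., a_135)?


A polynomial of degree 135 takes the form a_0 + a_1 x + ... + a_135 x^135.
The number of coefficients is 135 + 1 = 136.

136


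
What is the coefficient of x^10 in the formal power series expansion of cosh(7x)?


The Maclaurin series is cosh(t) = sum_{m>=0} t^(2m) / (2m)!, so substituting t = 7x, only even powers of x are nonzero, with coefficient of x^(2m) equal to 7^(2m) / (2m)!.
For x^10 the coefficient is 7^10/10! = 282475249/3628800 = 40353607/518400.

40353607/518400


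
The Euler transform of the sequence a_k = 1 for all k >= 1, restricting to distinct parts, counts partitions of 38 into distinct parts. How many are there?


Partitions of 38 into distinct parts can be computed via generating function.
Product (1+x)(1+x^2)(1+x^3)...
The coefficient of x^38 = 864

864


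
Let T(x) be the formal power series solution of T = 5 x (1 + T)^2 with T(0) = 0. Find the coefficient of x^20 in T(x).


Apply the Lagrange inversion formula: if T = 5 x * phi(T) with phi(t) = (1 + t)^2, then [x^n] T = 5^n * (1/n) [t^(n-1)] phi(t)^n = 5^n * (1/n) [t^(n-1)] (1 + t)^(2n) = 5^n * (1/n) C(2n, n-1).
Using the identity C(2n, n-1) = C(2n, n) * n / (n+1), the unscaled factor equals C(2n, n) / (n+1) = C_n, the n-th Catalan number.
For n = 20: C_20 = C(40, 20) / 21 = 137846528820/21 = 6564120420.
With the 5^20 = 95367431640625 factor, the coefficient is 95367431640625 * 6564120420 = 626003305435180664062500.

626003305435180664062500


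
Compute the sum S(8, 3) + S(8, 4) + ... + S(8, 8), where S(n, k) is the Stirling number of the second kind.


By definition, S(n, k) counts partitions of an n-set into exactly k nonempty blocks.
Computing row n = 8 for k = 3..8:
S(8, k): 966, 1701, 1050, 266, 28, 1
Sum = 4012.

4012


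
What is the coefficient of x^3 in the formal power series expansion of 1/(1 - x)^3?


The negative binomial / multiset identity is
1/(1 - x)^r = sum_{k>=0} C(k + r - 1, r - 1) x^k.
Here r = 3 and k = 3, so the coefficient is
C(3 + 2, 2) = C(5, 2)
= 10

10


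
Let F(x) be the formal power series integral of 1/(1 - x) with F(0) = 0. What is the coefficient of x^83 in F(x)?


1/(1 - x) = sum_{k>=0} x^k. Integrating termwise and using F(0) = 0 gives
F(x) = sum_{k>=0} x^(k+1) / (k+1) = sum_{m>=1} x^m / m = -ln(1 - x).
So the coefficient of x^83 is 1/83 = 1/83.

1/83


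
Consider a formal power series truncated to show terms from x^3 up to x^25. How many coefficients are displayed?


From x^3 to x^25 inclusive, the count is 25 - 3 + 1 = 23.

23


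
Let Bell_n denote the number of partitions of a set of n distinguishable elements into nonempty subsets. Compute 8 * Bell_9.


Bell_9 can be computed from the Bell triangle or from Dobinski's identity Bell_n = (1/e) * sum_{k>=0} k^n / k!.
Computing Bell_9 = 21147.
Then 8 * 21147 = 169176.

169176


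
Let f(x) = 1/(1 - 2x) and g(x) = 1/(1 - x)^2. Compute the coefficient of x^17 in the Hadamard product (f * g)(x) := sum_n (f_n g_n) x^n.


f has coefficients f_k = 2^k. For g = 1/(1 - x)^2 the coefficient is g_k = C(k + 1, 1) = k + 1. The Hadamard coefficient is (f * g)_k = 2^k * (k + 1).
For k = 17: 2^17 * 18 = 131072 * 18 = 2359296.

2359296


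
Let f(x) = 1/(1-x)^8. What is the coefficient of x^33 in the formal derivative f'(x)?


Differentiate: d/dx [ 1/(1-x)^r ] = r / (1-x)^(r+1).
Here r = 8, so f'(x) = 8 / (1-x)^9.
The expansion of 1/(1-x)^(r+1) has coefficient of x^n equal to C(n+r, r).
So the coefficient of x^33 in f'(x) is
8 * C(41, 8) = 8 * 95548245 = 764385960

764385960


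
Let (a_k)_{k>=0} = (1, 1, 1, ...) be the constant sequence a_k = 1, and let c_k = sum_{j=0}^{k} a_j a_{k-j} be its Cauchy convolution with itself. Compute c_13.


Since a_j = 1 for all j >= 0, the convolution sum becomes
c_k = sum_{j=0}^{k} 1 * 1 = 1 * (k + 1).
Equivalently, the generating function of (a_k) is 1/(1 - x) and its square is 1/(1 - x)^2 = sum_{k>=0} 1(k + 1) x^k.
For k = 13: 1 * 14 = 14.

14


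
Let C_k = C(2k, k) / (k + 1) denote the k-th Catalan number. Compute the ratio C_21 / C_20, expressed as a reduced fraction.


Using C_k = (2k)! / (k! (k+1)!), the ratio C_{k+1}/C_k simplifies to
C_{k+1}/C_k = [(2k+2)! / ((k+1)! (k+2)!)] * [k! (k+1)! / (2k)!]
 = (2k+2)(2k+1) / ((k+1)(k+2)) = 2(2k+1) / (k+2).
For k = 20: 2(2*20 + 1) / (20 + 2) = 82/22 = 41/11.

41/11


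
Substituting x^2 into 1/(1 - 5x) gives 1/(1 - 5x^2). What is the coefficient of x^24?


The coefficient of x^(2m) in 1/(1 - 5x^2) is 5^m.
With n = 24 = 2*12, the coefficient is 5^12 = 244140625.

244140625


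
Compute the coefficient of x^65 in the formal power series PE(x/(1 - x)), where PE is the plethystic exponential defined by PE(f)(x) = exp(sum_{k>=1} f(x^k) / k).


For f(x) = x/(1 - x) we have
sum_{k>=1} f(x^k) / k = sum_{k>=1} (1/k) * x^k / (1 - x^k) = sum_{k, m >= 1} x^(k m) / k,
which after exponentiating simplifies to
PE(x/(1 - x)) = prod_{k>=1} 1 / (1 - x^k).
This is the generating function for the partition function p(n), so the coefficient of x^65 is p(65).
Computing p(65) by dynamic programming over parts 1, 2, ..., 65: p(65) = 2012558.

2012558


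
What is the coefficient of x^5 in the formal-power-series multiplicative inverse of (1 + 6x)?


The inverse is 1/(1 + 6x). Apply the geometric identity 1/(1 - y) = sum_{k>=0} y^k with y = -6x:
1/(1 + 6x) = sum_{k>=0} (-6)^k x^k.
So the coefficient of x^5 is (-6)^5 = -7776.

-7776


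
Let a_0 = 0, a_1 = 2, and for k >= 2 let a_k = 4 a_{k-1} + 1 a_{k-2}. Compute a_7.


Iterating the recurrence forward:
a_0 = 0
a_1 = 2
a_2 = 4*2 + 1*0 = 8
a_3 = 4*8 + 1*2 = 34
a_4 = 4*34 + 1*8 = 144
a_5 = 4*144 + 1*34 = 610
a_6 = 4*610 + 1*144 = 2584
a_7 = 4*2584 + 1*610 = 10946
So a_7 = 10946.

10946


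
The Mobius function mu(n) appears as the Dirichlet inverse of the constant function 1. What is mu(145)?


145 = 5 * 29 (all distinct primes).
mu(145) = (-1)^2 = 1

1


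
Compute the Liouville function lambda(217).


The Liouville function is lambda(k) = (-1)^Omega(k), where Omega(k) counts the prime factors of k with multiplicity.
Factoring: 217 = 7 * 31, so Omega(217) = 2.
lambda(217) = (-1)^2 = 1.

1


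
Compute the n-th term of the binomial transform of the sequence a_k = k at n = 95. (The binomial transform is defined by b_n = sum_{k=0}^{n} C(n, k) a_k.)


With a_k = k, b_n = sum_{k=0}^{n} C(n, k) k. Using k * C(n, k) = n * C(n-1, k-1) gives b_n = n * sum_{k>=1} C(n-1, k-1) = n * 2^(n-1).
For n = 95: 95 * 2^94 = 95 * 19807040628566084398385987584 = 1881668859713778017846668820480.

1881668859713778017846668820480


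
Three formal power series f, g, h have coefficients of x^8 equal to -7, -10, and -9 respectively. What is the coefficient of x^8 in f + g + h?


Series addition is componentwise:
-7 + -10 + -9
= -26

-26


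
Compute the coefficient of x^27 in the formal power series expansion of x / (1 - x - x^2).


Let f(x) = sum_{k>=0} a_k x^k. Multiplying f(x) * (1 - x - x^2) = x and matching coefficients gives a_0 = 0, a_1 = 1, and a_k = a_{k-1} + a_{k-2} for k >= 2. These are the Fibonacci numbers F_k.
Iterating from F_0 = 0, F_1 = 1:
F_0=0, F_1=1, F_2=1, F_3=2, F_4=3, F_5=5, F_6=8, F_7=13, F_8=21, F_9=34, ...
F_27 = 196418.

196418
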